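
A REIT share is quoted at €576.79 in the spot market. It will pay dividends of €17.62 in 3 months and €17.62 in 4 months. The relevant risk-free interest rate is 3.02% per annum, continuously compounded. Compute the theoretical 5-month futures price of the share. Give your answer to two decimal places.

€548.72

PV(dividends) I = 17.62·e^(−0.0302·3/12) + 17.62·e^(−0.0302·4/12)
I = 17.4875 + 17.4435 = 34.9310
F = (S − I)·e^(rT) = (576.79 − 34.9310) · e^(0.0302·5/12)
= 541.8590 · e^0.012583 = 541.8590 × 1.012662 = €548.72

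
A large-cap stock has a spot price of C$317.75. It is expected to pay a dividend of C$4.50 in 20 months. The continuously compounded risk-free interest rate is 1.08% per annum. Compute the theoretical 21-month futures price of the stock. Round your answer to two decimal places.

PV(dividends) I = 4.50·e^(−0.0108·20/12)
I = 4.4197
F = (S − I)·e^(rT) = (317.75 − 4.4197) · e^(0.0108·21/12)
= 313.3303 · e^0.018900 = 313.3303 × 1.019080 = C$319.31

C$319.31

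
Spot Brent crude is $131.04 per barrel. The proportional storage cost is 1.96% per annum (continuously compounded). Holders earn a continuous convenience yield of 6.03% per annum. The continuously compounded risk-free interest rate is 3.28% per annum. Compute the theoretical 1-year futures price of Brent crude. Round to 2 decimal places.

$130.01 per barrel

Net carry = r + u − y = 0.0328 + 0.0196 − 0.0603 = -0.0079
F = S·e^((r+u−y)T) = 131.04 · e^(-0.0079 × 1) = 131.04 · e^-0.007900
= 131.04 × 0.992131 = $130.01 per barrel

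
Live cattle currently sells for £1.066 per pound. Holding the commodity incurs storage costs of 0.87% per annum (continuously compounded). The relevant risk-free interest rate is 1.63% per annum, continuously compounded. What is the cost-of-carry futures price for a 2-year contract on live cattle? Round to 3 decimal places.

£1.121 per pound

Net carry = r + u − y = 0.0163 + 0.0087 − 0.0000 = 0.0250
F = S·e^((r+u−y)T) = 1.066 · e^(0.0250 × 2) = 1.066 · e^0.050000
= 1.066 × 1.051271 = £1.121 per pound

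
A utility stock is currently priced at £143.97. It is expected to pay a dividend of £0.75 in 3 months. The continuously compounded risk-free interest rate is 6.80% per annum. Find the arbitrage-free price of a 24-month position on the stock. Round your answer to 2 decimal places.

£164.10

PV(dividends) I = 0.75·e^(−0.0680·3/12)
I = 0.7374
F = (S − I)·e^(rT) = (143.97 − 0.7374) · e^(0.0680·24/12)
= 143.2326 · e^0.136000 = 143.2326 × 1.145682 = £164.10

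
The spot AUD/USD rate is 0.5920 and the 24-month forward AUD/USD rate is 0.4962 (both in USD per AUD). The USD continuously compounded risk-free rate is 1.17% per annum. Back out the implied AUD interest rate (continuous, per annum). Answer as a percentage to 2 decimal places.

F = S·e^((r_USD − r_AUD)T) ⇒ r_AUD = r_USD − ln(F/S)/T
ln(0.4962/0.5920) = -0.176528; /(24/12) = -0.088264
r_AUD = 0.0117 + 0.088264 = 0.099964
r_AUD = 10.00%

10.00%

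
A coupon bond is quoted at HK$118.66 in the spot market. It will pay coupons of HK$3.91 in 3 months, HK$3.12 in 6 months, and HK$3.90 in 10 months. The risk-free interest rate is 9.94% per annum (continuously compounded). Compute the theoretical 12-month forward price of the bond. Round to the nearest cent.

PV(coupons) I = 3.91·e^(−0.0994·3/12) + 3.12·e^(−0.0994·6/12) + 3.90·e^(−0.0994·10/12)
I = 3.8140 + 2.9687 + 3.5900 = 10.3727
F = (S − I)·e^(rT) = (118.66 − 10.3727) · e^(0.0994·12/12)
= 108.2873 · e^0.099400 = 108.2873 × 1.104508 = HK$119.60

HK$119.60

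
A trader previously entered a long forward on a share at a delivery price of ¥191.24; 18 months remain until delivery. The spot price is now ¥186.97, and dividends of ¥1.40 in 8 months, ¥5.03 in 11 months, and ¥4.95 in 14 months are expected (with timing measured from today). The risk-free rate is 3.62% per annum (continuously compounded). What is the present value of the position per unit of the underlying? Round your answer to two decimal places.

-¥5.14

PV(remaining dividends) I = 1.40·e^(−0.0362·8/12) + 5.03·e^(−0.0362·11/12) + 4.95·e^(−0.0362·14/12) = 10.9777
Current forward F = (S − I)·e^(rT) = (186.97 − 10.9777)·e^(0.0362·18/12) = 175.9923 × 1.055801 = 185.8128
Value (long) = (F − K)·e^(−rT) = (185.8128 − 191.24) × 0.947148 = -5.1404
Value = -¥5.14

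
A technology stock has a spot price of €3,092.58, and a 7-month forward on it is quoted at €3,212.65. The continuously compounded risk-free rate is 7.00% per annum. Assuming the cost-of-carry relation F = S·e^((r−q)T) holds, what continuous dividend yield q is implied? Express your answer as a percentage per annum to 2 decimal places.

0.47%

From F = S·e^((r−q)T): (r − q) = ln(F/S)/T
ln(3212.65/3092.58) = ln(1.038825) = 0.038090
(r − q) = 0.038090 / (7/12) = 0.065297
q = r − ln(F/S)/T = 0.0700 − 0.065297 = 0.004703
q = 0.47%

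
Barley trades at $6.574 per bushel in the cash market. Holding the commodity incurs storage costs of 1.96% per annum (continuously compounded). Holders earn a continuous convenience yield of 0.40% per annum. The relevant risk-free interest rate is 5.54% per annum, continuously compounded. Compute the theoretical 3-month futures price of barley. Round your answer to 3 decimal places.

$6.692 per bushel

Net carry = r + u − y = 0.0554 + 0.0196 − 0.0040 = 0.0710
F = S·e^((r+u−y)T) = 6.574 · e^(0.0710 × 3/12) = 6.574 · e^0.017750
= 6.574 × 1.017908 = $6.692 per bushel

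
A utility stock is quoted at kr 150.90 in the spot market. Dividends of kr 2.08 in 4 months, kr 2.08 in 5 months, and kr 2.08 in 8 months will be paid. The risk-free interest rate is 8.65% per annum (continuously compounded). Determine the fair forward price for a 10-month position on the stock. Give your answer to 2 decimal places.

PV(dividends) I = 2.08·e^(−0.0865·4/12) + 2.08·e^(−0.0865·5/12) + 2.08·e^(−0.0865·8/12)
I = 2.0209 + 2.0064 + 1.9634 = 5.9907
F = (S − I)·e^(rT) = (150.90 − 5.9907) · e^(0.0865·10/12)
= 144.9093 · e^0.072083 = 144.9093 × 1.074745 = kr 155.74

kr 155.74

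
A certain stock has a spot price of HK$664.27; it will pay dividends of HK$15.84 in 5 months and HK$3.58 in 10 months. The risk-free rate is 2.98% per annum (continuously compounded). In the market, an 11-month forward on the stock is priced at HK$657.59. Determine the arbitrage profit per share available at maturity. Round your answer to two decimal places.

PV(dividends) I = 15.84·e^(−0.0298·5/12) + 3.58·e^(−0.0298·10/12) = 19.1367
Fair forward F* = (S − I)·e^(rT) = (664.27 − 19.1367)·e^0.027317 = 645.1333 × 1.027694 = 662.9996
Market HK$657.59 < fair 662.9996: forward underpriced → reverse cash-and-carry (short the stock, invest proceeds at r, pay the dividends, go long the forward).
Profit at T = |F_mkt − F*| = |657.59 − 662.9996| = HK$5.41 per share

HK$5.41 per share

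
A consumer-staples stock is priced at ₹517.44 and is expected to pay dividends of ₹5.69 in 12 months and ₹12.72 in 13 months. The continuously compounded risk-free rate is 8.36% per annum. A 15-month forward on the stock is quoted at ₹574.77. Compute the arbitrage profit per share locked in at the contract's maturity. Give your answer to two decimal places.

PV(dividends) I = 5.69·e^(−0.0836·12/12) + 12.72·e^(−0.0836·13/12) = 16.8523
Fair forward F* = (S − I)·e^(rT) = (517.44 − 16.8523)·e^0.104500 = 500.5877 × 1.110155 = 555.7299
Market ₹574.77 > fair 555.7299: forward overpriced → cash-and-carry (borrow at r, buy the stock and collect the dividends, short the forward).
Profit at T = |F_mkt − F*| = |574.77 − 555.7299| = ₹19.04 per share

₹19.04 per share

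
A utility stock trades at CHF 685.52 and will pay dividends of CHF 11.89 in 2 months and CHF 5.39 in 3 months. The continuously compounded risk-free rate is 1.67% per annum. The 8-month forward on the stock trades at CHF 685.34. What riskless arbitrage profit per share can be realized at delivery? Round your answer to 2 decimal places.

CHF 9.56 per share

PV(dividends) I = 11.89·e^(−0.0167·2/12) + 5.39·e^(−0.0167·3/12) = 17.2245
Fair forward F* = (S − I)·e^(rT) = (685.52 − 17.2245)·e^0.011133 = 668.2955 × 1.011195 = 675.7771
Market CHF 685.34 > fair 675.7771: forward overpriced → cash-and-carry (borrow at r, buy the stock and collect the dividends, short the forward).
Profit at T = |F_mkt − F*| = |685.34 − 675.7771| = CHF 9.56 per share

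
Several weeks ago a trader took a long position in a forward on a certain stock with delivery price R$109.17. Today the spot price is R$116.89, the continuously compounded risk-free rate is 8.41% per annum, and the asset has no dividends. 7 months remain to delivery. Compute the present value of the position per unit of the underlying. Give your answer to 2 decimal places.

Current fair forward for the remaining 7 months: F = S·e^(r·T), r = 0.0841
F = 116.89 · e^(0.0841 × 7/12) = 116.89 × 1.050282 = 122.7675
Value of long forward = (F − K)·e^(−rT) = (122.7675 − 109.17) · e^(−0.0841·7/12)
= 13.5975 × 0.952126 = 12.95

R$12.95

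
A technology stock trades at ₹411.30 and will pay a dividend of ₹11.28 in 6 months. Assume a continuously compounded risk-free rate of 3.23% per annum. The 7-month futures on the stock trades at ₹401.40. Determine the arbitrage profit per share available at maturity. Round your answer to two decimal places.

PV(dividends) I = 11.28·e^(−0.0323·6/12) = 11.0993
Fair futures F* = (S − I)·e^(rT) = (411.30 − 11.0993)·e^0.018842 = 400.2007 × 1.019021 = 407.8129
Market ₹401.40 < fair 407.8129: forward underpriced → reverse cash-and-carry (short the stock, invest proceeds at r, pay the dividends, go long the forward).
Profit at T = |F_mkt − F*| = |401.40 − 407.8129| = ₹6.41 per share

₹6.41 per share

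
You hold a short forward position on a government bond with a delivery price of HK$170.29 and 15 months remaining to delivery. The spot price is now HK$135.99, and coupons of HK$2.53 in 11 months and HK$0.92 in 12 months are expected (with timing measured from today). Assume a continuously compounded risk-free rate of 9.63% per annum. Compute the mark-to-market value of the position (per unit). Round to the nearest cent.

HK$18.14

PV(remaining coupons) I = 2.53·e^(−0.0963·11/12) + 0.92·e^(−0.0963·12/12) = 3.1518
Current forward F = (S − I)·e^(rT) = (135.99 − 3.1518)·e^(0.0963·15/12) = 132.8382 × 1.127920 = 149.8309
Value (long) = (F − K)·e^(−rT) = (149.8309 − 170.29) × 0.886588 = -18.1388
Short position value = −(long value) = HK$18.14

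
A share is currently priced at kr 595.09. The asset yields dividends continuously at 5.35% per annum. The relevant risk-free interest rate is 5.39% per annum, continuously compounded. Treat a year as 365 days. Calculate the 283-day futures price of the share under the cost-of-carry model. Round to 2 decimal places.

kr 595.27

F = S·e^((r − q)T) = 595.09 · e^((0.0539 − 0.0535) × 283/365)
= 595.09 · e^0.000310 = 595.09 × 1.000310
F = kr 595.27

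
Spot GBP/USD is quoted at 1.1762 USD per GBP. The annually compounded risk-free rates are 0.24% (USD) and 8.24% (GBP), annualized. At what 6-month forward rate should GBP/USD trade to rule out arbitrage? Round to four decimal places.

1.1319

By covered interest parity, F = S · (1+r_USD)^T / (1+r_GBP)^T
= 1.1762 × 1.001199 / 1.040385 = 1.1762 × 0.962335
F = 1.1319 USD per GBP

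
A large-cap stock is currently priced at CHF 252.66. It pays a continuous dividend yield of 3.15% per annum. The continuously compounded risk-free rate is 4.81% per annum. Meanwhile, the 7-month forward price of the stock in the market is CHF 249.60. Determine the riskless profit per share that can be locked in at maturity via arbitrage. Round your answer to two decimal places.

Fair forward: F* = S·e^(carry·T), with carry = (r − q) = 0.0481 − 0.0315 = 0.0166
F* = 252.66 · e^(0.0166 × 7/12) = 252.66 · e^0.009683 = 252.66 × 1.009730 = CHF 255.1184
Market CHF 249.60 < fair CHF 255.1184: forward underpriced → reverse cash-and-carry (short spot, go long the forward).
At maturity, profit = |F_mkt − F*| = |249.60 − 255.1184| = CHF 5.52 per share

CHF 5.52 per share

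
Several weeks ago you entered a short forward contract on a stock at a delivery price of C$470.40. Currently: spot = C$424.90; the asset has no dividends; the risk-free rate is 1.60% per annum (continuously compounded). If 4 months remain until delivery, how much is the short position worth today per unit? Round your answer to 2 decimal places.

C$43.00

Current fair forward for the remaining 4 months: F = S·e^(r·T), r = 0.0160
F = 424.90 · e^(0.0160 × 4/12) = 424.90 × 1.005348 = 427.1724
Value of long forward = (F − K)·e^(−rT) = (427.1724 − 470.40) · e^(−0.0160·4/12)
= -43.2276 × 0.994681 = -43.00
Short position value = −(long value) = C$43.00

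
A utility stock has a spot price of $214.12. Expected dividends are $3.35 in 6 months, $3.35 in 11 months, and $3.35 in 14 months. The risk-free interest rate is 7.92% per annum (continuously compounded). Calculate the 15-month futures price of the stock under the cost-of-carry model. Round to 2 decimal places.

$226.04

PV(dividends) I = 3.35·e^(−0.0792·6/12) + 3.35·e^(−0.0792·11/12) + 3.35·e^(−0.0792·14/12)
I = 3.2199 + 3.1154 + 3.0543 = 9.3896
F = (S − I)·e^(rT) = (214.12 − 9.3896) · e^(0.0792·15/12)
= 204.7304 · e^0.099000 = 204.7304 × 1.104066 = $226.04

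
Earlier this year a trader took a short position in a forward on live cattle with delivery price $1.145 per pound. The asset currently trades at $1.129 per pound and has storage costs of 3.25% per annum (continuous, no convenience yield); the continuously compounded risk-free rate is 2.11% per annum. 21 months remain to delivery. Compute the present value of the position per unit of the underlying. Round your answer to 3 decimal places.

-$0.092 per pound

Current fair forward for the remaining 21 months: F = S·e^((r + u)·T), (r + u) = 0.0211 + 0.0325 = 0.0536
F = 1.129 · e^(0.0536 × 21/12) = 1.129 × 1.098340 = 1.2400
Value of long forward = (F − K)·e^(−rT) = (1.2400 − 1.145) · e^(−0.0211·21/12)
= 0.0950 × 0.963748 = 0.092
Short position value = −(long value) = -$0.092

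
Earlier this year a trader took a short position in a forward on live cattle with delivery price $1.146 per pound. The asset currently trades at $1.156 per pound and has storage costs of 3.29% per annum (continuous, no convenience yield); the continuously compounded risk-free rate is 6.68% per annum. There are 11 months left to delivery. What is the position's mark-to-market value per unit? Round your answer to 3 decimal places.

-$0.113 per pound

Current fair forward for the remaining 11 months: F = S·e^((r + u)·T), (r + u) = 0.0668 + 0.0329 = 0.0997
F = 1.156 · e^(0.0997 × 11/12) = 1.156 × 1.095698 = 1.2666
Value of long forward = (F − K)·e^(−rT) = (1.2666 − 1.146) · e^(−0.0668·11/12)
= 0.1206 × 0.940604 = 0.113
Short position value = −(long value) = -$0.113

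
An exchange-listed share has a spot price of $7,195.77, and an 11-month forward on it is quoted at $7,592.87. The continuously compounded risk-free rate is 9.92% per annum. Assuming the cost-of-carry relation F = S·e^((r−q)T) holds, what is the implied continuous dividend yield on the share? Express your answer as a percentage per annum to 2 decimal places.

4.06%

From F = S·e^((r−q)T): (r − q) = ln(F/S)/T
ln(7592.87/7195.77) = ln(1.055185) = 0.053716
(r − q) = 0.053716 / (11/12) = 0.058599
q = r − ln(F/S)/T = 0.0992 − 0.058599 = 0.040601
q = 4.06%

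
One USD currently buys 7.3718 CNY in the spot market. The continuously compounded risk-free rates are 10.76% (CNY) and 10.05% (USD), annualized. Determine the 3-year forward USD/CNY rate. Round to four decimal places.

F = S·e^((r_CNY − r_USD)T) = 7.3718 · e^((0.1076 − 0.1005) × 3)
= 7.3718 · e^0.021300 = 7.3718 × 1.021528
F = 7.5305 CNY per USD

7.5305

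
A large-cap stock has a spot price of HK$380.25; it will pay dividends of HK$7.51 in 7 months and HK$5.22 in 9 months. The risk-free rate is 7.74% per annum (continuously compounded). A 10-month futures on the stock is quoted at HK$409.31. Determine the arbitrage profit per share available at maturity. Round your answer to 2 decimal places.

PV(dividends) I = 7.51·e^(−0.0774·7/12) + 5.22·e^(−0.0774·9/12) = 12.1041
Fair futures F* = (S − I)·e^(rT) = (380.25 − 12.1041)·e^0.064500 = 368.1459 × 1.066626 = 392.6740
Market HK$409.31 > fair 392.6740: forward overpriced → cash-and-carry (borrow at r, buy the stock and collect the dividends, short the forward).
Profit at T = |F_mkt − F*| = |409.31 − 392.6740| = HK$16.64 per share

HK$16.64 per share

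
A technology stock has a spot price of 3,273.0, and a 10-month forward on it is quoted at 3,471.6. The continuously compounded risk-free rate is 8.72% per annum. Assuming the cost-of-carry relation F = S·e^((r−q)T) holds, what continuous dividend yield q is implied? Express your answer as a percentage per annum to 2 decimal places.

From F = S·e^((r−q)T): (r − q) = ln(F/S)/T
ln(3471.6/3273.0) = ln(1.060678) = 0.058908
(r − q) = 0.058908 / (10/12) = 0.070690
q = r − ln(F/S)/T = 0.0872 − 0.070690 = 0.016510
q = 1.65%

1.65%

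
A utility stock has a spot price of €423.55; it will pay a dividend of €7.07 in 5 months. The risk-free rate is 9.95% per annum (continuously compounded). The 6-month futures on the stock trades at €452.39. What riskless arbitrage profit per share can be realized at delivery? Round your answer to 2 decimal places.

€14.36 per share

PV(dividends) I = 7.07·e^(−0.0995·5/12) = 6.7829
Fair futures F* = (S − I)·e^(rT) = (423.55 − 6.7829)·e^0.049750 = 416.7671 × 1.051008 = 438.0256
Market €452.39 > fair 438.0256: forward overpriced → cash-and-carry (borrow at r, buy the stock and collect the dividends, short the forward).
Profit at T = |F_mkt − F*| = |452.39 − 438.0256| = €14.36 per share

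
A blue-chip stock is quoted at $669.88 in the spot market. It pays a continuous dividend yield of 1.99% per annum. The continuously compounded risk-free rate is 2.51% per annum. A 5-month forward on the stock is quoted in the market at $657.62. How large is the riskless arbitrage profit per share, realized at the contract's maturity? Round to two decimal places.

$13.71 per share

Fair forward: F* = S·e^(carry·T), with carry = (r − q) = 0.0251 − 0.0199 = 0.0052
F* = 669.88 · e^(0.0052 × 5/12) = 669.88 · e^0.002167 = 669.88 × 1.002169 = $671.3330
Market $657.62 < fair $671.3330: forward underpriced → reverse cash-and-carry (short spot, go long the forward).
At maturity, profit = |F_mkt − F*| = |657.62 − 671.3330| = $13.71 per share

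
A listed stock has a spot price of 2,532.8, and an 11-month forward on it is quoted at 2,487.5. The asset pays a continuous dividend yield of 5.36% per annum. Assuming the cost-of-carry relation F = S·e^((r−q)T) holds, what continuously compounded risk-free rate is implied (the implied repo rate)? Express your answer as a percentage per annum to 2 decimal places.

From F = S·e^((r−q)T): (r − q) = ln(F/S)/T
ln(2487.5/2532.8) = ln(0.982115) = -0.018047
(r − q) = -0.018047 / (11/12) = -0.019688
r = ln(F/S)/T + q = -0.019688 + 0.0536 = 0.033912
r = 3.39%

3.39%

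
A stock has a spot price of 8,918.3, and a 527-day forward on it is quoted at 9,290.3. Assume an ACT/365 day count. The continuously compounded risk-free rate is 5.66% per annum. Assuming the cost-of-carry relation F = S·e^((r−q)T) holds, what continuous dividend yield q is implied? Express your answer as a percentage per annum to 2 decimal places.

2.83%

From F = S·e^((r−q)T): (r − q) = ln(F/S)/T
ln(9290.3/8918.3) = ln(1.041712) = 0.040866
(r − q) = 0.040866 / (527/365) = 0.028304
q = r − ln(F/S)/T = 0.0566 − 0.028304 = 0.028296
q = 2.83%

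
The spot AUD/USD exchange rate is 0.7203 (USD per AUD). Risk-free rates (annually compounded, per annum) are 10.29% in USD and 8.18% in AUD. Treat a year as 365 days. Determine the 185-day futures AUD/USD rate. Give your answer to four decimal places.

By covered interest parity, F = S · (1+r_USD)^T / (1+r_AUD)^T
= 0.7203 × 1.050895 / 1.040656 = 0.7203 × 1.009839
F = 0.7274 USD per AUD

0.7274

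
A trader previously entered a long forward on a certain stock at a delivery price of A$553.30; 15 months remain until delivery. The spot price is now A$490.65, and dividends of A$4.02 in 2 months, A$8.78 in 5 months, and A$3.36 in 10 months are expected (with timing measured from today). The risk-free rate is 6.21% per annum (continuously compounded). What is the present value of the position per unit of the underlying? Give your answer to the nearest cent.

PV(remaining dividends) I = 4.02·e^(−0.0621·2/12) + 8.78·e^(−0.0621·5/12) + 3.36·e^(−0.0621·10/12) = 15.7249
Current forward F = (S − I)·e^(rT) = (490.65 − 15.7249)·e^(0.0621·15/12) = 474.9251 × 1.080717 = 513.2596
Value (long) = (F − K)·e^(−rT) = (513.2596 − 553.30) × 0.925311 = -37.0498
Value = -A$37.05

-A$37.05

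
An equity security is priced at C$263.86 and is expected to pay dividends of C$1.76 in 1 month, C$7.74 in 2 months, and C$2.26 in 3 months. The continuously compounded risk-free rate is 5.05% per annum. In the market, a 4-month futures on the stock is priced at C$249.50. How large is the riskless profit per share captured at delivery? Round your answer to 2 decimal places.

C$6.98 per share

PV(dividends) I = 1.76·e^(−0.0505·1/12) + 7.74·e^(−0.0505·2/12) + 2.26·e^(−0.0505·3/12) = 11.6594
Fair futures F* = (S − I)·e^(rT) = (263.86 − 11.6594)·e^0.016833 = 252.2006 × 1.016975 = 256.4817
Market C$249.50 < fair 256.4817: forward underpriced → reverse cash-and-carry (short the stock, invest proceeds at r, pay the dividends, go long the forward).
Profit at T = |F_mkt − F*| = |249.50 − 256.4817| = C$6.98 per share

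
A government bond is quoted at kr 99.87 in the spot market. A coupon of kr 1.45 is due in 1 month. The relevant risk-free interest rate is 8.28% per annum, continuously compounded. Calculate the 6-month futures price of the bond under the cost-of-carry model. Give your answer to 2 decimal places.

kr 102.59

PV(coupons) I = 1.45·e^(−0.0828·1/12)
I = 1.4400
F = (S − I)·e^(rT) = (99.87 − 1.4400) · e^(0.0828·6/12)
= 98.4300 · e^0.041400 = 98.4300 × 1.042269 = kr 102.59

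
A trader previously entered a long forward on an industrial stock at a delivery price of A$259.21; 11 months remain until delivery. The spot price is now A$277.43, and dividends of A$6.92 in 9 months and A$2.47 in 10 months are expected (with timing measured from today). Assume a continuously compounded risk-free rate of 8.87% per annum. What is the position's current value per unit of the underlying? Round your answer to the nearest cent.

A$29.69

PV(remaining dividends) I = 6.92·e^(−0.0887·9/12) + 2.47·e^(−0.0887·10/12) = 8.7686
Current forward F = (S − I)·e^(rT) = (277.43 − 8.7686)·e^(0.0887·11/12) = 268.6614 × 1.084705 = 291.4184
Value (long) = (F − K)·e^(−rT) = (291.4184 − 259.21) × 0.921909 = 29.6932
Value = A$29.69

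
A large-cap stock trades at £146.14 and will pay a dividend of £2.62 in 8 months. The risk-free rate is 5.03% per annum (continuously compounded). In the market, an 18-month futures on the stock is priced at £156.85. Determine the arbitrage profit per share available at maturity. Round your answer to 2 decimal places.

£1.99 per share

PV(dividends) I = 2.62·e^(−0.0503·8/12) = 2.5336
Fair futures F* = (S − I)·e^(rT) = (146.14 − 2.5336)·e^0.075450 = 143.6064 × 1.078369 = 154.8607
Market £156.85 > fair 154.8607: forward overpriced → cash-and-carry (borrow at r, buy the stock and collect the dividends, short the forward).
Profit at T = |F_mkt − F*| = |156.85 − 154.8607| = £1.99 per share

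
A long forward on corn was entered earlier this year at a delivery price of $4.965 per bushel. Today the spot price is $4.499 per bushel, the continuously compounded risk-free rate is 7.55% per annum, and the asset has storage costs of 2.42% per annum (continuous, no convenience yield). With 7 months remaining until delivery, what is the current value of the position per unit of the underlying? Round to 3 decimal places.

-$0.188 per bushel

Current fair forward for the remaining 7 months: F = S·e^((r + u)·T), (r + u) = 0.0755 + 0.0242 = 0.0997
F = 4.499 · e^(0.0997 × 7/12) = 4.499 × 1.059883 = 4.7684
Value of long forward = (F − K)·e^(−rT) = (4.7684 − 4.965) · e^(−0.0755·7/12)
= -0.1966 × 0.956914 = -0.188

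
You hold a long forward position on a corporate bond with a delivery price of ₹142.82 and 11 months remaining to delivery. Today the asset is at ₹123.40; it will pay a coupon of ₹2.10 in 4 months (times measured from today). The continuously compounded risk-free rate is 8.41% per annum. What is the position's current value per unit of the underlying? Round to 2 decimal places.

PV(remaining coupons) I = 2.10·e^(−0.0841·4/12) = 2.0419
Current forward F = (S − I)·e^(rT) = (123.40 − 2.0419)·e^(0.0841·11/12) = 121.3581 × 1.080141 = 131.0839
Value (long) = (F − K)·e^(−rT) = (131.0839 − 142.82) × 0.925805 = -10.8653
Value = -₹10.87

-₹10.87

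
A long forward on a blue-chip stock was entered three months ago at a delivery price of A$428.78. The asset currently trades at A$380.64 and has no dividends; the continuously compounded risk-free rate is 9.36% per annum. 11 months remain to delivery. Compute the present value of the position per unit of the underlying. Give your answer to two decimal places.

-A$12.88

Current fair forward for the remaining 11 months: F = S·e^(r·T), r = 0.0936
F = 380.64 · e^(0.0936 × 11/12) = 380.64 × 1.089588 = 414.7408
Value of long forward = (F − K)·e^(−rT) = (414.7408 − 428.78) · e^(−0.0936·11/12)
= -14.0392 × 0.917778 = -12.88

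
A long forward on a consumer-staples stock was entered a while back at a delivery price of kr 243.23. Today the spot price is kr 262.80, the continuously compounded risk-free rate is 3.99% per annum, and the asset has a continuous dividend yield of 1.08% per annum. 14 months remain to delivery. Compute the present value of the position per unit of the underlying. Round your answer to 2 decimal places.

Current fair forward for the remaining 14 months: F = S·e^((r − q)·T), (r − q) = 0.0399 − 0.0108 = 0.0291
F = 262.80 · e^(0.0291 × 14/12) = 262.80 × 1.034533 = 271.8753
Value of long forward = (F − K)·e^(−rT) = (271.8753 − 243.23) · e^(−0.0399·14/12)
= 28.6453 × 0.954517 = 27.34

kr 27.34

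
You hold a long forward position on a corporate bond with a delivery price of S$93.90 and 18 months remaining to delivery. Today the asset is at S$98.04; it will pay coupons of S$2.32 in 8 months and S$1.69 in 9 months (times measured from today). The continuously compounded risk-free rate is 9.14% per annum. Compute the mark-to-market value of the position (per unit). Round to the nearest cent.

PV(remaining coupons) I = 2.32·e^(−0.0914·8/12) + 1.69·e^(−0.0914·9/12) = 3.7609
Current forward F = (S − I)·e^(rT) = (98.04 − 3.7609)·e^(0.0914·18/12) = 94.2791 × 1.146943 = 108.1328
Value (long) = (F − K)·e^(−rT) = (108.1328 − 93.90) × 0.871883 = 12.4093
Value = S$12.41

S$12.41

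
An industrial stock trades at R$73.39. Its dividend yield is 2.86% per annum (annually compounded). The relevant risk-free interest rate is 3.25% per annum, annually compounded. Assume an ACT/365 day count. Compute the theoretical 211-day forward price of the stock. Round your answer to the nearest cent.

F = S · (1+r)^T / (1+q)^T
= 73.39 × 1.018661 / 1.016435 = 73.39 × 1.002190
F = R$73.55

R$73.55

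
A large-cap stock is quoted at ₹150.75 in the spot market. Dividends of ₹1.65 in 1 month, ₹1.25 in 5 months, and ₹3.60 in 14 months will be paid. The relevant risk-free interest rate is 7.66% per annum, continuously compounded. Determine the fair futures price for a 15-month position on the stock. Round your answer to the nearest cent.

₹159.14

PV(dividends) I = 1.65·e^(−0.0766·1/12) + 1.25·e^(−0.0766·5/12) + 3.60·e^(−0.0766·14/12)
I = 1.6395 + 1.2107 + 3.2922 = 6.1424
F = (S − I)·e^(rT) = (150.75 − 6.1424) · e^(0.0766·15/12)
= 144.6076 · e^0.095750 = 144.6076 × 1.100484 = ₹159.14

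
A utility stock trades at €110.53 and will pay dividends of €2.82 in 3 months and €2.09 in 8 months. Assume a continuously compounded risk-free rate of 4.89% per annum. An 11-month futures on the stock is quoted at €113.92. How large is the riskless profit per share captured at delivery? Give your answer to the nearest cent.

€3.35 per share

PV(dividends) I = 2.82·e^(−0.0489·3/12) + 2.09·e^(−0.0489·8/12) = 4.8087
Fair futures F* = (S − I)·e^(rT) = (110.53 − 4.8087)·e^0.044825 = 105.7213 × 1.045845 = 110.5681
Market €113.92 > fair 110.5681: forward overpriced → cash-and-carry (borrow at r, buy the stock and collect the dividends, short the forward).
Profit at T = |F_mkt − F*| = |113.92 − 110.5681| = €3.35 per share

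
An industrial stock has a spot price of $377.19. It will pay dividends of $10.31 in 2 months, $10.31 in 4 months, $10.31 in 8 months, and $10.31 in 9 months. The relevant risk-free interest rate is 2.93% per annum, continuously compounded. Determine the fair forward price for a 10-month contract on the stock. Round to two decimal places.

$344.84

PV(dividends) I = 10.31·e^(−0.0293·2/12) + 10.31·e^(−0.0293·4/12) + 10.31·e^(−0.0293·8/12) + 10.31·e^(−0.0293·9/12)
I = 10.2598 + 10.2098 + 10.1106 + 10.0859 = 40.6661
F = (S − I)·e^(rT) = (377.19 − 40.6661) · e^(0.0293·10/12)
= 336.5239 · e^0.024417 = 336.5239 × 1.024718 = $344.84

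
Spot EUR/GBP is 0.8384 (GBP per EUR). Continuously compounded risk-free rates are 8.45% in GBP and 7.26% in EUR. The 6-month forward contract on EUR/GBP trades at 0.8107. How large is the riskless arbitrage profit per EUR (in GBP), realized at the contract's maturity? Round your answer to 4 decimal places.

Fair forward: F* = S·e^(carry·T), with carry = (r_GBP − r_EUR) = 0.0845 − 0.0726 = 0.0119
F* = 0.8384 · e^(0.0119 × 6/12) = 0.8384 · e^0.005950 = 0.8384 × 1.005968 = 0.8434
Market 0.8107 < fair 0.8434: forward underpriced → reverse cash-and-carry (short spot, go long the forward).
At maturity, profit = |F_mkt − F*| = |0.8107 − 0.8434| = 0.0327 per EUR (in GBP)

0.0327 per EUR (in GBP)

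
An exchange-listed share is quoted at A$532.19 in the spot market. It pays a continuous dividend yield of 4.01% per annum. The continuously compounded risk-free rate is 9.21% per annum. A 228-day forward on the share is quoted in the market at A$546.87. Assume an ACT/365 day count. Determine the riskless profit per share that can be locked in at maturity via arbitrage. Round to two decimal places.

Fair forward: F* = S·e^(carry·T), with carry = (r − q) = 0.0921 − 0.0401 = 0.0520
F* = 532.19 · e^(0.0520 × 228/365) = 532.19 · e^0.032482 = 532.19 × 1.033015 = A$549.7603
Market A$546.87 < fair A$549.7603: forward underpriced → reverse cash-and-carry (short spot, go long the forward).
At maturity, profit = |F_mkt − F*| = |546.87 − 549.7603| = A$2.89 per share

A$2.89 per share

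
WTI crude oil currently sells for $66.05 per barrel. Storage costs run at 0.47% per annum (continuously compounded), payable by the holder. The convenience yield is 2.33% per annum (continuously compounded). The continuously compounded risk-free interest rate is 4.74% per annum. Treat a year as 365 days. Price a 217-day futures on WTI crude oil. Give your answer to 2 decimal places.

$67.19 per barrel

Net carry = r + u − y = 0.0474 + 0.0047 − 0.0233 = 0.0288
F = S·e^((r+u−y)T) = 66.05 · e^(0.0288 × 217/365) = 66.05 · e^0.017122
= 66.05 × 1.017269 = $67.19 per barrel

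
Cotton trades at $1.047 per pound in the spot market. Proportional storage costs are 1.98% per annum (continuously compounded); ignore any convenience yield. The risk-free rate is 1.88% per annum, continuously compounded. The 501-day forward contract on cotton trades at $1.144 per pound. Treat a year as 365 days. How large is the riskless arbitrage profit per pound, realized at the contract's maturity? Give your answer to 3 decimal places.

Fair forward: F* = S·e^(carry·T), with carry = (r + u) = 0.0188 + 0.0198 = 0.0386
F* = 1.047 · e^(0.0386 × 501/365) = 1.047 · e^0.052982 = 1.047 × 1.054411 = $1.1040
Market $1.144 > fair $1.1040: forward overpriced → cash-and-carry (buy spot, short the forward).
At maturity, profit = |F_mkt − F*| = |1.144 − 1.1040| = $0.040 per pound

$0.040 per pound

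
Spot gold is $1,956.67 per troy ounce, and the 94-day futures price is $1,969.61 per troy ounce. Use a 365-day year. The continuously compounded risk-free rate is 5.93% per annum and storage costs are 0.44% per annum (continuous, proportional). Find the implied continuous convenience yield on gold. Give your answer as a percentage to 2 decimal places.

F = S·e^((r+u−y)T) ⇒ (r+u−y) = ln(F/S)/T
ln(1969.61/1956.67) = 0.006592; /T ⇒ 0.025597
y = r + u − ln(F/S)/T = 0.0593 + 0.0044 − 0.025597 = 0.038103
y = 3.81%

3.81%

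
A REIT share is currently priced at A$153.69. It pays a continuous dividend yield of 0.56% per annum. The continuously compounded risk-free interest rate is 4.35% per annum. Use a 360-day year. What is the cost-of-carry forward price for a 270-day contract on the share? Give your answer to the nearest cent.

A$158.12

F = S·e^((r − q)T) = 153.69 · e^((0.0435 − 0.0056) × 270/360)
= 153.69 · e^0.028425 = 153.69 × 1.028833
F = A$158.12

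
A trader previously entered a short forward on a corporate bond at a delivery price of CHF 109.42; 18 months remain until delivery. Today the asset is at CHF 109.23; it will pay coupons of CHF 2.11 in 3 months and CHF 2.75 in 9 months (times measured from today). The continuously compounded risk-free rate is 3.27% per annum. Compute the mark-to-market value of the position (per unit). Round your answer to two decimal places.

PV(remaining coupons) I = 2.11·e^(−0.0327·3/12) + 2.75·e^(−0.0327·9/12) = 4.7762
Current forward F = (S − I)·e^(rT) = (109.23 − 4.7762)·e^(0.0327·18/12) = 104.4538 × 1.050273 = 109.7050
Value (long) = (F − K)·e^(−rT) = (109.7050 − 109.42) × 0.952134 = 0.2714
Short position value = −(long value) = -CHF 0.27

-CHF 0.27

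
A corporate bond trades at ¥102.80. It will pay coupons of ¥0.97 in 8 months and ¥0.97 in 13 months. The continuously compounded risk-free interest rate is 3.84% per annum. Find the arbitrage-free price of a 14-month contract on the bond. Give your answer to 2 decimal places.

PV(coupons) I = 0.97·e^(−0.0384·8/12) + 0.97·e^(−0.0384·13/12)
I = 0.9455 + 0.9305 = 1.8760
F = (S − I)·e^(rT) = (102.80 − 1.8760) · e^(0.0384·14/12)
= 100.9240 · e^0.044800 = 100.9240 × 1.045819 = ¥105.55

¥105.55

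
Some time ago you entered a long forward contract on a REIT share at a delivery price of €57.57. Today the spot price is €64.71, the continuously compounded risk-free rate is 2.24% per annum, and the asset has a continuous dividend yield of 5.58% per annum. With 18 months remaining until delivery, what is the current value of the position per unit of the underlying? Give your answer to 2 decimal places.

€3.85

Current fair forward for the remaining 18 months: F = S·e^((r − q)·T), (r − q) = 0.0224 − 0.0558 = -0.0334
F = 64.71 · e^(-0.0334 × 18/12) = 64.71 × 0.951134 = 61.5479
Value of long forward = (F − K)·e^(−rT) = (61.5479 − 57.57) · e^(−0.0224·18/12)
= 3.9779 × 0.966958 = 3.85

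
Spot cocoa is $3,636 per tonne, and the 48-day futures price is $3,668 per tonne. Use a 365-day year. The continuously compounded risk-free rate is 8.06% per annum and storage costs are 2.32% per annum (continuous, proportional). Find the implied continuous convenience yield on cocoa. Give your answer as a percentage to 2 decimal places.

3.72%

F = S·e^((r+u−y)T) ⇒ (r+u−y) = ln(F/S)/T
ln(3668/3636) = 0.008762; /T ⇒ 0.066628
y = r + u − ln(F/S)/T = 0.0806 + 0.0232 − 0.066628 = 0.037172
y = 3.72%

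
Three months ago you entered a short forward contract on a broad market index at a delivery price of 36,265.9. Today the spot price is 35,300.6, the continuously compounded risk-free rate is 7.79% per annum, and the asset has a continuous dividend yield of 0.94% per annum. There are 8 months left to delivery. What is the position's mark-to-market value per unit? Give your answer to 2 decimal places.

-649.51

Current fair forward for the remaining 8 months: F = S·e^((r − q)·T), (r − q) = 0.0779 − 0.0094 = 0.0685
F = 35300.6 · e^(0.0685 × 8/12) = 35300.6 × 1.04672544 = 36950.0361
Value of long forward = (F − K)·e^(−rT) = (36950.0361 − 36265.9) · e^(−0.0779·8/12)
= 684.1361 × 0.94939216 = 649.51
Short position value = −(long value) = -649.51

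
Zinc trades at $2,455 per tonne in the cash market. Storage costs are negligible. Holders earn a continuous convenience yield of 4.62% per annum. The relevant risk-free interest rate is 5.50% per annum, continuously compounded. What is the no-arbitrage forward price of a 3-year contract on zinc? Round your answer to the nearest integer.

Net carry = r + u − y = 0.0550 + 0.0000 − 0.0462 = 0.0088
F = S·e^((r+u−y)T) = 2455 · e^(0.0088 × 3) = 2455 · e^0.026400
= 2455 × 1.026752 = $2,521 per tonne

$2,521 per tonne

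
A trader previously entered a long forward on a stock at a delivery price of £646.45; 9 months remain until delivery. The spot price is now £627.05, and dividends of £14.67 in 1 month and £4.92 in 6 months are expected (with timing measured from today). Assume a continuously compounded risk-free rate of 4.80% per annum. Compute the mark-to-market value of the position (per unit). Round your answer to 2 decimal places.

-£15.96

PV(remaining dividends) I = 14.67·e^(−0.0480·1/12) + 4.92·e^(−0.0480·6/12) = 19.4148
Current forward F = (S − I)·e^(rT) = (627.05 − 19.4148)·e^(0.0480·9/12) = 607.6352 × 1.036656 = 629.9087
Value (long) = (F − K)·e^(−rT) = (629.9087 − 646.45) × 0.964640 = -15.9564
Value = -£15.96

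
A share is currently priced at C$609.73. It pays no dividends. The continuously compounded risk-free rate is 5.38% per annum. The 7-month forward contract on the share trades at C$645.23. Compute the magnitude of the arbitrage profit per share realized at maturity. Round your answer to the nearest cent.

C$16.06 per share

Fair forward: F* = S·e^(carry·T), with carry = r = 0.0538
F* = 609.73 · e^(0.0538 × 7/12) = 609.73 · e^0.031383 = 609.73 × 1.031881 = C$629.1688
Market C$645.23 > fair C$629.1688: forward overpriced → cash-and-carry (buy spot, short the forward).
At maturity, profit = |F_mkt − F*| = |645.23 − 629.1688| = C$16.06 per share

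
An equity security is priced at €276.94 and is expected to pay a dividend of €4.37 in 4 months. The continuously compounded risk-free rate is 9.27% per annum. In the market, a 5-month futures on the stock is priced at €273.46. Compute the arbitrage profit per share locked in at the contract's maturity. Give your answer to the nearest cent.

PV(dividends) I = 4.37·e^(−0.0927·4/12) = 4.2370
Fair futures F* = (S − I)·e^(rT) = (276.94 − 4.2370)·e^0.038625 = 272.7030 × 1.039381 = 283.4423
Market €273.46 < fair 283.4423: forward underpriced → reverse cash-and-carry (short the stock, invest proceeds at r, pay the dividends, go long the forward).
Profit at T = |F_mkt − F*| = |273.46 − 283.4423| = €9.98 per share

€9.98 per share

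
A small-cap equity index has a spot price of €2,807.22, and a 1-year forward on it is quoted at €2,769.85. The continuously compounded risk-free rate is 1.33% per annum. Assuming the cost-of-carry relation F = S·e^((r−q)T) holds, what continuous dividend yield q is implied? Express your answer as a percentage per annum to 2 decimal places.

2.67%

From F = S·e^((r−q)T): (r − q) = ln(F/S)/T
ln(2769.85/2807.22) = ln(0.986688) = -0.013401
(r − q) = -0.013401 / (1) = -0.013401
q = r − ln(F/S)/T = 0.0133 + 0.013401 = 0.026701
q = 2.67%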